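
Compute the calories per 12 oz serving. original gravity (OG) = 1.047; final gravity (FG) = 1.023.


ABW = (OG−FG)·131.25·0.79/FG;  °P = 259 − 259/SG (for OG→OE and FG→AE);  RE = 0.1808·OE + 0.8192·AE;  Cal = (6.9·ABW + 4·(RE−0.1))·FG·3.55
ABW = (1.047 − 1.023)·131.25·0.79/1.023 = 2.4326
OE = 259 − 259/1.047 = 11.6266 °P
AE = 259 − 259/1.023 = 5.8231 °P
RE = 0.1808·11.6266 + 0.8192·5.8231 = 6.8723 °P
Cal = (6.9·2.4326 + 4·(6.8723−0.1))·1.023·3.55

159.3349 kcal


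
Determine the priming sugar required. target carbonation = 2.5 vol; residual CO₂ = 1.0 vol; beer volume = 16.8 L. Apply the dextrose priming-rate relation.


sugar = (target − residual)·4.0·V
sugar = (2.5 − 1.0)·4.0·16.8

100.8000 g


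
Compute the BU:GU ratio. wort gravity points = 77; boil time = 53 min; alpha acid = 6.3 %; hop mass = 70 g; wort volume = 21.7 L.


U = 1.65·0.000125^(GP/1000)·(1−e^(−0.04t))/4.15;  IBU = (α/100)·m·U·1000/V;  BU:GU = IBU/GP
U = 1.65·0.000125^(77/1000)·(1−e^(−0.04·53))/4.15 = 0.1751
IBU = (6.3/100)·70·0.1751·1000/21.7 = 35.5913
BU:GU = 35.5913/77

0.4622


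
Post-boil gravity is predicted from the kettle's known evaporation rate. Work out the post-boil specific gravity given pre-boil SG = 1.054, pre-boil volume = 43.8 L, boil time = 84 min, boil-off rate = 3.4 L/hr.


V_post = V_pre − rate·(t/60);  SG_post = 1 + (SG_pre−1)·V_pre/V_post
V_post = 43.8 − 3.4·(84/60) = 39.0400
SG_post = 1 + (1.054 − 1)·43.8/39.0400

1.0606


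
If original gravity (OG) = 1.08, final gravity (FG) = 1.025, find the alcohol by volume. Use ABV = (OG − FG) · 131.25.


ABV = (1.08 − 1.025) · 131.25

7.2188 % ABV


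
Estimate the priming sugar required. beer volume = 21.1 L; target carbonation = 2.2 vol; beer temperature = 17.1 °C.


residual = 14.695·(0.01821 + 0.09011·e^(−0.04·T));  sugar = (target − residual)·4.0·V
residual = 14.695·(0.01821 + 0.09011·e^(−0.04·17.1)) = 0.9358
sugar = (2.2 − 0.9358)·4.0·21.1

106.7016 g


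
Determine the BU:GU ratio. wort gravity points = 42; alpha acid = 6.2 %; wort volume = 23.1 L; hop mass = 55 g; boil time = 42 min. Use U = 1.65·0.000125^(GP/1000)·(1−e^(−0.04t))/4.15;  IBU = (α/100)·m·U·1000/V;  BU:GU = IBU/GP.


U = 1.65·0.000125^(42/1000)·(1−e^(−0.04·42))/4.15 = 0.2218
IBU = (6.2/100)·55·0.2218·1000/23.1 = 32.7396
BU:GU = 32.7396/42

0.7795


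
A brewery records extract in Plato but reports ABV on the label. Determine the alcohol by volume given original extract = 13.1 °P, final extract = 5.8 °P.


SG = 259/(259 − P);  ABV = (OG − FG)·131.25
OG = 259/(259 − 13.1) = 1.0533
FG = 259/(259 − 5.8) = 1.0229
ABV = (1.0533 − 1.0229)·131.25

3.9857 % ABV


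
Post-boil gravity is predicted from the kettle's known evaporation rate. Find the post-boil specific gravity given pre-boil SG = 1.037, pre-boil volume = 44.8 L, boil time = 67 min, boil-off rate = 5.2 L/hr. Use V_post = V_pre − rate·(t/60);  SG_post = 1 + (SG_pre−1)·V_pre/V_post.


V_post = 44.8 − 5.2·(67/60) = 38.9933
SG_post = 1 + (1.037 − 1)·44.8/38.9933

1.0425


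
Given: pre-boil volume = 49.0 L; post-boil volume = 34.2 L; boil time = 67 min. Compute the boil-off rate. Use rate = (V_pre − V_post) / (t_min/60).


rate = (49.0 − 34.2) / (67/60)

13.2537 L/hr


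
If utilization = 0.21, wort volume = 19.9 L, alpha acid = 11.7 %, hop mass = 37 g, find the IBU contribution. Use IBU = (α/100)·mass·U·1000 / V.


IBU = (11.7/100)·37·0.21·1000 / 19.9

45.6829 IBU


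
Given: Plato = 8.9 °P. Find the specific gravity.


SG = 259/(259 − P)
SG = 259/(259 − 8.9)

1.0356


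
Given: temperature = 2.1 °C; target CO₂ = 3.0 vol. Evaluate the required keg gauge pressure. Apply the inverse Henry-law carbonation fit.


psi = vols/(0.01821 + 0.09011·e^(−0.04·T)) − 14.695
psi = 3.0/(0.01821 + 0.09011·e^(−0.04·2.1)) − 14.695

14.9903 psi


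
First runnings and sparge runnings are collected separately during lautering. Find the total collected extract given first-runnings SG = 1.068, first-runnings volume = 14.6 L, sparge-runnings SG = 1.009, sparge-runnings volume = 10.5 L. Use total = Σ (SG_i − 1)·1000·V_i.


first = (1.068 − 1)·1000·14.6 = 992.8000
sparge = (1.009 − 1)·1000·10.5 = 94.5000
total = 992.8000 + 94.5000

1087.3000 gravity·L


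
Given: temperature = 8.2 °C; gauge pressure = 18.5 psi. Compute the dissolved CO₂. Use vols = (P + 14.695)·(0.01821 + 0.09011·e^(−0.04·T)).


vols = (18.5 + 14.695)·(0.01821 + 0.09011·e^(−0.04·8.2))

2.7592 volumes


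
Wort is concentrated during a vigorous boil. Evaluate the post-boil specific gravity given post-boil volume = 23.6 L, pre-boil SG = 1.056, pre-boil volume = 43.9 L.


SG_post = 1 + (SG_pre − 1)·V_pre/V_post
pts_pre = (1.056 − 1)·1000 = 56.0000
pts_post = 56.0000·43.9/23.6 = 104.1695
SG_post = 1 + 104.1695/1000

1.1042


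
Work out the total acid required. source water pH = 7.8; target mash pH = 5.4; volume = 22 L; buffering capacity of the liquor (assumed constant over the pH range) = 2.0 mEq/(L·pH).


acid = buffering capacity · (pH_source − pH_target) · V
acid = 2.0 · (7.8 − 5.4) · 22

105.6000 mEq


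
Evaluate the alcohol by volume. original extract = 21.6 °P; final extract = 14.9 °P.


SG = 259/(259 − P);  ABV = (OG − FG)·131.25
OG = 259/(259 − 21.6) = 1.0910
FG = 259/(259 − 14.9) = 1.0610
ABV = (1.0910 − 1.0610)·131.25

3.9303 % ABV


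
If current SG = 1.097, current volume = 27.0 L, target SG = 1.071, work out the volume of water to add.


V_water = V·((SG_curr − 1)/(SG_target − 1) − 1)
V_water = 27.0·((1.097 − 1)/(1.071 − 1) − 1)

9.8873 L


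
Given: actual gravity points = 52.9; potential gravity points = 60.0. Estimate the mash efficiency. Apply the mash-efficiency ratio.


efficiency = actual / potential × 100
efficiency = 52.9 / 60.0 × 100

88.1667 %


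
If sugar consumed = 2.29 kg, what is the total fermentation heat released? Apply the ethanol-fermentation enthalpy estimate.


Q = m_sugar · 590 kJ/kg
Q = 2.29 · 590

1351.1000 kJ


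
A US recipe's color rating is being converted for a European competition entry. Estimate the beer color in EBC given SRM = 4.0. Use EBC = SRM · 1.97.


EBC = 4.0 · 1.97

7.8800 EBC


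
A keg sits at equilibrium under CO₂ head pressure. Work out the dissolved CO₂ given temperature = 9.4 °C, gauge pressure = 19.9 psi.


vols = (P + 14.695)·(0.01821 + 0.09011·e^(−0.04·T))
vols = (19.9 + 14.695)·(0.01821 + 0.09011·e^(−0.04·9.4))

2.7704 volumes


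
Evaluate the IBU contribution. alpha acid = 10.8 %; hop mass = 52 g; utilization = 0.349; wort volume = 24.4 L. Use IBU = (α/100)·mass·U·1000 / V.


IBU = (10.8/100)·52·0.349·1000 / 24.4

80.3272 IBU


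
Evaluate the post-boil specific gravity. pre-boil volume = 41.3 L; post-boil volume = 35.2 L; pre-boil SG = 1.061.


SG_post = 1 + (SG_pre − 1)·V_pre/V_post
pts_pre = (1.061 − 1)·1000 = 61.0000
pts_post = 61.0000·41.3/35.2 = 71.5710
SG_post = 1 + 71.5710/1000

1.0716


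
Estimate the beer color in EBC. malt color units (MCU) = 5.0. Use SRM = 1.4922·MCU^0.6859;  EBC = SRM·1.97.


SRM = 1.4922·5.0^0.6859 = 4.5004
EBC = 4.5004·1.97

8.8658 EBC


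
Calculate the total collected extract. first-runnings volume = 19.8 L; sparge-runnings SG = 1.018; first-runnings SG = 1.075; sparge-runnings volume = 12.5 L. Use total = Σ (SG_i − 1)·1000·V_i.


first = (1.075 − 1)·1000·19.8 = 1485.0000
sparge = (1.018 − 1)·1000·12.5 = 225.0000
total = 1485.0000 + 225.0000

1710.0000 gravity·L


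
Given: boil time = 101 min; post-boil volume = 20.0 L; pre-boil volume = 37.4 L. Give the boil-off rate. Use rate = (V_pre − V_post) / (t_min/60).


rate = (37.4 − 20.0) / (101/60)

10.3366 L/hr


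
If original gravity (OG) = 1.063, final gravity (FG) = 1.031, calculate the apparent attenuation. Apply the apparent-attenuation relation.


AA = (OG − FG)/(OG − 1) · 100
AA = (1.063 − 1.031)/(1.063 − 1) · 100

50.7937 %


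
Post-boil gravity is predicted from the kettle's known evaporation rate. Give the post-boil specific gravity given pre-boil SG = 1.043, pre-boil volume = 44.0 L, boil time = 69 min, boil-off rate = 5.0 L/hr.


V_post = V_pre − rate·(t/60);  SG_post = 1 + (SG_pre−1)·V_pre/V_post
V_post = 44.0 − 5.0·(69/60) = 38.2500
SG_post = 1 + (1.043 − 1)·44.0/38.2500

1.0495


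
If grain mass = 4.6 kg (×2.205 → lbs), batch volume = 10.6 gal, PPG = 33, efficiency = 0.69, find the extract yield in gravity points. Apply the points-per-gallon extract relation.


points = lbs × PPG × eff / vol
lbs = 4.6 × 2.205 = 10.1430
points = 10.1430 × 33 × 0.69 / 10.6

21.7883 points


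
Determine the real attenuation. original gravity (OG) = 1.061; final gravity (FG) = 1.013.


AA = (OG−FG)/(OG−1)·100;  RA = AA·0.8192
AA = (1.061 − 1.013)/(1.061 − 1)·100 = 78.6885
RA = 78.6885·0.8192

64.4616 %


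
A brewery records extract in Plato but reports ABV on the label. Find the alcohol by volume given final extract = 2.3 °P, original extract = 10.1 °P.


SG = 259/(259 − P);  ABV = (OG − FG)·131.25
OG = 259/(259 − 10.1) = 1.0406
FG = 259/(259 − 2.3) = 1.0090
ABV = (1.0406 − 1.0090)·131.25

4.1500 % ABV


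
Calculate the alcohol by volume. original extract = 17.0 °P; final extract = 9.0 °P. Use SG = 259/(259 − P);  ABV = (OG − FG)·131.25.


OG = 259/(259 − 17.0) = 1.0702
FG = 259/(259 − 9.0) = 1.0360
ABV = (1.0702 − 1.0360)·131.25

4.4950 % ABV


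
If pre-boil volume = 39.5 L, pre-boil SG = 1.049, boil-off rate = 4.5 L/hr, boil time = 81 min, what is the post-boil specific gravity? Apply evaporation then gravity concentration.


V_post = V_pre − rate·(t/60);  SG_post = 1 + (SG_pre−1)·V_pre/V_post
V_post = 39.5 − 4.5·(81/60) = 33.4250
SG_post = 1 + (1.049 − 1)·39.5/33.4250

1.0579


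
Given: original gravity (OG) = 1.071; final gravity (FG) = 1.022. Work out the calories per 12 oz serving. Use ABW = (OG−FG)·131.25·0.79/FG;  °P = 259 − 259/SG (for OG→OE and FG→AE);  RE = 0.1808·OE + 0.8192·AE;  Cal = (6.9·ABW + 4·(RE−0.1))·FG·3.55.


ABW = (1.071 − 1.022)·131.25·0.79/1.022 = 4.9713
OE = 259 − 259/1.071 = 17.1699 °P
AE = 259 − 259/1.022 = 5.5753 °P
RE = 0.1808·17.1699 + 0.8192·5.5753 = 7.6716 °P
Cal = (6.9·4.9713 + 4·(7.6716−0.1))·1.022·3.55

234.3342 kcal


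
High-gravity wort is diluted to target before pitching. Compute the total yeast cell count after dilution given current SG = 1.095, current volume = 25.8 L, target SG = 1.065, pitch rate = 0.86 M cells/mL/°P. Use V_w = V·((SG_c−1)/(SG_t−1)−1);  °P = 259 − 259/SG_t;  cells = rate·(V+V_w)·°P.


V_w = 25.8·((1.095−1)/(1.065−1)−1) = 11.9077
V_final = 25.8 + 11.9077 = 37.7077
°P = 259 − 259/1.065 = 15.8075
cells = 0.86·37.7077·15.8075

512.6157 billion cells


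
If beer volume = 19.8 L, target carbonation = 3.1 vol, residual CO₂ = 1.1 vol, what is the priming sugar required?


sugar = (target − residual)·4.0·V
sugar = (3.1 − 1.1)·4.0·19.8

158.4000 g


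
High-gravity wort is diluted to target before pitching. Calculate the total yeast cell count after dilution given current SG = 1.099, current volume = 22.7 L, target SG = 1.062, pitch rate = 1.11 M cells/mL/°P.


V_w = V·((SG_c−1)/(SG_t−1)−1);  °P = 259 − 259/SG_t;  cells = rate·(V+V_w)·°P
V_w = 22.7·((1.099−1)/(1.062−1)−1) = 13.5468
V_final = 22.7 + 13.5468 = 36.2468
°P = 259 − 259/1.062 = 15.1205
cells = 1.11·36.2468·15.1205

608.3581 billion cells


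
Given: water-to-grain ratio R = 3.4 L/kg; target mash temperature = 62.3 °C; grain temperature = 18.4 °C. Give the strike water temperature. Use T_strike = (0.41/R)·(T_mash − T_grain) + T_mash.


T_strike = (0.41/3.4)·(62.3 − 18.4) + 62.3

67.5938 °C


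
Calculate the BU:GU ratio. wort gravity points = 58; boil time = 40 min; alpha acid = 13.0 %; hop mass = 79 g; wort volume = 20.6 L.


U = 1.65·0.000125^(GP/1000)·(1−e^(−0.04t))/4.15;  IBU = (α/100)·m·U·1000/V;  BU:GU = IBU/GP
U = 1.65·0.000125^(58/1000)·(1−e^(−0.04·40))/4.15 = 0.1884
IBU = (13.0/100)·79·0.1884·1000/20.6 = 93.9332
BU:GU = 93.9332/58

1.6195


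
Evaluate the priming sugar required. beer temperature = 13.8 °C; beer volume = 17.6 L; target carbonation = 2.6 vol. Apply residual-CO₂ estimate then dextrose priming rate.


residual = 14.695·(0.01821 + 0.09011·e^(−0.04·T));  sugar = (target − residual)·4.0·V
residual = 14.695·(0.01821 + 0.09011·e^(−0.04·13.8)) = 1.0300
sugar = (2.6 − 1.0300)·4.0·17.6

110.5247 g


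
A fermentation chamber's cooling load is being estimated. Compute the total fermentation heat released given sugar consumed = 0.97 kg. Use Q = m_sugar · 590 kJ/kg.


Q = 0.97 · 590

572.3000 kJ


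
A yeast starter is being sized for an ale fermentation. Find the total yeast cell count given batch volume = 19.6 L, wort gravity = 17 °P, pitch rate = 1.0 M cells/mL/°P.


cells (billions) = rate · V_L · °P
cells = 1.0 · 19.6 · 17

333.2000 billion cells


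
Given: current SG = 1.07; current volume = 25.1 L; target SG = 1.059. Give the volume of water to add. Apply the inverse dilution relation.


V_water = V·((SG_curr − 1)/(SG_target − 1) − 1)
V_water = 25.1·((1.07 − 1)/(1.059 − 1) − 1)

4.6797 L


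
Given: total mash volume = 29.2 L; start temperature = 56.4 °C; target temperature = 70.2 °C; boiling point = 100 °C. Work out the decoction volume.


V_dec = V_total·(T_target − T_start)/(T_boil − T_start)
V_dec = 29.2·(70.2 − 56.4)/(100 − 56.4)

9.2422 L


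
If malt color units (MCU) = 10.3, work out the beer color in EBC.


SRM = 1.4922·MCU^0.6859;  EBC = SRM·1.97
SRM = 1.4922·10.3^0.6859 = 7.3881
EBC = 7.3881·1.97

14.5545 EBC


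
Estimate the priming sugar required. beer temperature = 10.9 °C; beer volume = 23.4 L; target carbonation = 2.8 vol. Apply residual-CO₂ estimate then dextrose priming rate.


residual = 14.695·(0.01821 + 0.09011·e^(−0.04·T));  sugar = (target − residual)·4.0·V
residual = 14.695·(0.01821 + 0.09011·e^(−0.04·10.9)) = 1.1238
sugar = (2.8 − 1.1238)·4.0·23.4

156.8899 g


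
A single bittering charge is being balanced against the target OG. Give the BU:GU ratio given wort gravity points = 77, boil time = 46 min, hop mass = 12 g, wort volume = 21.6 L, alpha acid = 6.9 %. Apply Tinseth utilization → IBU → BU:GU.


U = 1.65·0.000125^(GP/1000)·(1−e^(−0.04t))/4.15;  IBU = (α/100)·m·U·1000/V;  BU:GU = IBU/GP
U = 1.65·0.000125^(77/1000)·(1−e^(−0.04·46))/4.15 = 0.1674
IBU = (6.9/100)·12·0.1674·1000/21.6 = 6.4175
BU:GU = 6.4175/77

0.0833


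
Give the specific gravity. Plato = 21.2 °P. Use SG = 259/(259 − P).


SG = 259/(259 − 21.2)

1.0892


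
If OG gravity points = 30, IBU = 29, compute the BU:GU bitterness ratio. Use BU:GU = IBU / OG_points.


BU:GU = 29 / 30

0.9667


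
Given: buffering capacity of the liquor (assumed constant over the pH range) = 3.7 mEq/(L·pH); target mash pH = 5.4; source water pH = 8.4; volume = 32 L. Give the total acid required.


acid = buffering capacity · (pH_source − pH_target) · V
acid = 3.7 · (8.4 − 5.4) · 32

355.2000 mEq


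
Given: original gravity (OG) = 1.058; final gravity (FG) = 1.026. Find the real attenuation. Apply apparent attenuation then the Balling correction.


AA = (OG−FG)/(OG−1)·100;  RA = AA·0.8192
AA = (1.058 − 1.026)/(1.058 − 1)·100 = 55.1724
RA = 55.1724·0.8192

45.1972 %


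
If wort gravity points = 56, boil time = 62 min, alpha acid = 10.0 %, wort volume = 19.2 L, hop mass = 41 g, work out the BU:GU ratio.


U = 1.65·0.000125^(GP/1000)·(1−e^(−0.04t))/4.15;  IBU = (α/100)·m·U·1000/V;  BU:GU = IBU/GP
U = 1.65·0.000125^(56/1000)·(1−e^(−0.04·62))/4.15 = 0.2202
IBU = (10.0/100)·41·0.2202·1000/19.2 = 47.0287
BU:GU = 47.0287/56

0.8398


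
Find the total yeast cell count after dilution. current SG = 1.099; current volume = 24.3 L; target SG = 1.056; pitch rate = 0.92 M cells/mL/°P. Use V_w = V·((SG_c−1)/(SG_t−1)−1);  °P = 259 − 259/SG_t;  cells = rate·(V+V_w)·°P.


V_w = 24.3·((1.099−1)/(1.056−1)−1) = 18.6589
V_final = 24.3 + 18.6589 = 42.9589
°P = 259 − 259/1.056 = 13.7348
cells = 0.92·42.9589·13.7348

542.8316 billion cells


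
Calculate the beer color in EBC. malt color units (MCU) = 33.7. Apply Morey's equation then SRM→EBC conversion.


SRM = 1.4922·MCU^0.6859;  EBC = SRM·1.97
SRM = 1.4922·33.7^0.6859 = 16.6582
EBC = 16.6582·1.97

32.8167 EBC


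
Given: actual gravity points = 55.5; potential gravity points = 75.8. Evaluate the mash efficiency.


efficiency = actual / potential × 100
efficiency = 55.5 / 75.8 × 100

73.2190 %


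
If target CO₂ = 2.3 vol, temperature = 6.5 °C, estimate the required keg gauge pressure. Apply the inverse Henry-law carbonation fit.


psi = vols/(0.01821 + 0.09011·e^(−0.04·T)) − 14.695
psi = 2.3/(0.01821 + 0.09011·e^(−0.04·6.5)) − 14.695

11.5339 psi


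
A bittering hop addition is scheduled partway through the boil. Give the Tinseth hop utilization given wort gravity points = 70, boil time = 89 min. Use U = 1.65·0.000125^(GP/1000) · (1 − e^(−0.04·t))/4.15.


bigness = 1.65·0.000125^(70/1000) = 0.8796
boil_factor = (1 − e^(−0.04·89))/4.15 = 0.2341
U = 0.8796 · 0.2341

0.2059


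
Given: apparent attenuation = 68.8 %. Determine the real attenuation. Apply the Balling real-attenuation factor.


RA = AA · 0.8192
RA = 68.8 · 0.8192

56.3610 %


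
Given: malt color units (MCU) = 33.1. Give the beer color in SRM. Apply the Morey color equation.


SRM = 1.4922 · MCU^0.6859
SRM = 1.4922 · 33.1^0.6859

16.4542 SRM


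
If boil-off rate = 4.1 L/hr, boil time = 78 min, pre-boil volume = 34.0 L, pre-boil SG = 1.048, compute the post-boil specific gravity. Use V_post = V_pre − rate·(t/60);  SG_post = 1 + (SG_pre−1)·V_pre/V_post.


V_post = 34.0 − 4.1·(78/60) = 28.6700
SG_post = 1 + (1.048 − 1)·34.0/28.6700

1.0569


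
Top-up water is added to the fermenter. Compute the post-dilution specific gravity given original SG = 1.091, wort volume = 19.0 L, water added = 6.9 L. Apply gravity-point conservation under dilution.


SG_new = 1 + (SG_old − 1)·V_old/(V_old + V_water)
pts = (1.091 − 1)·1000·19.0/(19.0 + 6.9) = 66.7568
SG_new = 1 + 66.7568/1000

1.0668


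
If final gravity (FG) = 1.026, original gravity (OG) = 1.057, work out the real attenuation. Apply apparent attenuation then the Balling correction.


AA = (OG−FG)/(OG−1)·100;  RA = AA·0.8192
AA = (1.057 − 1.026)/(1.057 − 1)·100 = 54.3860
RA = 54.3860·0.8192

44.5530 %


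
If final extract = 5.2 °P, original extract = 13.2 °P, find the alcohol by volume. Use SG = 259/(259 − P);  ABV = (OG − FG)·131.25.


OG = 259/(259 − 13.2) = 1.0537
FG = 259/(259 − 5.2) = 1.0205
ABV = (1.0537 − 1.0205)·131.25

4.3593 % ABV


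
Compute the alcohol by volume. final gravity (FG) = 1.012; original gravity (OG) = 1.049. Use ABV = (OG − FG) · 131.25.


ABV = (1.049 − 1.012) · 131.25

4.8562 % ABV


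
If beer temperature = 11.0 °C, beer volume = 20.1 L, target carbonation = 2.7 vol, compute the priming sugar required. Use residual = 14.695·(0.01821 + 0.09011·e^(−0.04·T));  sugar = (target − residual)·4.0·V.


residual = 14.695·(0.01821 + 0.09011·e^(−0.04·11.0)) = 1.1204
sugar = (2.7 − 1.1204)·4.0·20.1

126.9992 g


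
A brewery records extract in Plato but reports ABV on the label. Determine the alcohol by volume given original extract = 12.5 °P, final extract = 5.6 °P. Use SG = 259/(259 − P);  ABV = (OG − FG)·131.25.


OG = 259/(259 − 12.5) = 1.0507
FG = 259/(259 − 5.6) = 1.0221
ABV = (1.0507 − 1.0221)·131.25

3.7551 % ABV


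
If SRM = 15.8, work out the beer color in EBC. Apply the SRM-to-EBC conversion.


EBC = SRM · 1.97
EBC = 15.8 · 1.97

31.1260 EBC


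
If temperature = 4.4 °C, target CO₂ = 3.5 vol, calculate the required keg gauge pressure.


psi = vols/(0.01821 + 0.09011·e^(−0.04·T)) − 14.695
psi = 3.5/(0.01821 + 0.09011·e^(−0.04·4.4)) − 14.695

22.6272 psi


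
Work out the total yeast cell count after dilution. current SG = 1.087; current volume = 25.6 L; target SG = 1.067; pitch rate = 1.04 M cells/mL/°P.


V_w = V·((SG_c−1)/(SG_t−1)−1);  °P = 259 − 259/SG_t;  cells = rate·(V+V_w)·°P
V_w = 25.6·((1.087−1)/(1.067−1)−1) = 7.6418
V_final = 25.6 + 7.6418 = 33.2418
°P = 259 − 259/1.067 = 16.2634
cells = 1.04·33.2418·16.2634

562.2480 billion cells


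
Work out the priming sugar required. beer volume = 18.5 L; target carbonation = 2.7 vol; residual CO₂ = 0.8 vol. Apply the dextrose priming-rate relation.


sugar = (target − residual)·4.0·V
sugar = (2.7 − 0.8)·4.0·18.5

140.6000 g


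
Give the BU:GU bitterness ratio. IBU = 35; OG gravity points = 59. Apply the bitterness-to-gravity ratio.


BU:GU = IBU / OG_points
BU:GU = 35 / 59

0.5932


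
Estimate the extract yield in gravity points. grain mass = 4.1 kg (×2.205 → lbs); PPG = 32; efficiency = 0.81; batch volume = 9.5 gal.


points = lbs × PPG × eff / vol
lbs = 4.1 × 2.205 = 9.0405
points = 9.0405 × 32 × 0.81 / 9.5

24.6663 points


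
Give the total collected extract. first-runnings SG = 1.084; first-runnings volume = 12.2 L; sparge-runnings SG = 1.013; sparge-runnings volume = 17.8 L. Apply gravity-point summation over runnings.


total = Σ (SG_i − 1)·1000·V_i
first = (1.084 − 1)·1000·12.2 = 1024.8000
sparge = (1.013 − 1)·1000·17.8 = 231.4000
total = 1024.8000 + 231.4000

1256.2000 gravity·L


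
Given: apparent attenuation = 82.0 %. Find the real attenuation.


RA = AA · 0.8192
RA = 82.0 · 0.8192

67.1744 %


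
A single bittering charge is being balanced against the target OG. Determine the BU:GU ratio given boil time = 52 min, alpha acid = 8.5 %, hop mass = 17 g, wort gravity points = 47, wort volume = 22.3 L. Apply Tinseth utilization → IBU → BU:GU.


U = 1.65·0.000125^(GP/1000)·(1−e^(−0.04t))/4.15;  IBU = (α/100)·m·U·1000/V;  BU:GU = IBU/GP
U = 1.65·0.000125^(47/1000)·(1−e^(−0.04·52))/4.15 = 0.2281
IBU = (8.5/100)·17·0.2281·1000/22.3 = 14.7773
BU:GU = 14.7773/47

0.3144


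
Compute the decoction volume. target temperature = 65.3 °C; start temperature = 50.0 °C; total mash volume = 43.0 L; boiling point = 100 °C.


V_dec = V_total·(T_target − T_start)/(T_boil − T_start)
V_dec = 43.0·(65.3 − 50.0)/(100 − 50.0)

13.1580 L


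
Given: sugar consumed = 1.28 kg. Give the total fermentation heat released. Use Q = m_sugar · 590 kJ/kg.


Q = 1.28 · 590

755.2000 kJ


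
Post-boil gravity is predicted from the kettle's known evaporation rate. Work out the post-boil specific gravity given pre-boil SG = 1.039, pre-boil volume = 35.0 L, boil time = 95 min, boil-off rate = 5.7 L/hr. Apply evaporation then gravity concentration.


V_post = V_pre − rate·(t/60);  SG_post = 1 + (SG_pre−1)·V_pre/V_post
V_post = 35.0 − 5.7·(95/60) = 25.9750
SG_post = 1 + (1.039 − 1)·35.0/25.9750

1.0526


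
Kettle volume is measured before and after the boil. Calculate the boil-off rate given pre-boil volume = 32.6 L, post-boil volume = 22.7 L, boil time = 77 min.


rate = (V_pre − V_post) / (t_min/60)
rate = (32.6 − 22.7) / (77/60)

7.7143 L/hr


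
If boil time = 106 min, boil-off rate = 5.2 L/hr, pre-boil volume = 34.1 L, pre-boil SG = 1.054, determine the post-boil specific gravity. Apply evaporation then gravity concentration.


V_post = V_pre − rate·(t/60);  SG_post = 1 + (SG_pre−1)·V_pre/V_post
V_post = 34.1 − 5.2·(106/60) = 24.9133
SG_post = 1 + (1.054 − 1)·34.1/24.9133

1.0739


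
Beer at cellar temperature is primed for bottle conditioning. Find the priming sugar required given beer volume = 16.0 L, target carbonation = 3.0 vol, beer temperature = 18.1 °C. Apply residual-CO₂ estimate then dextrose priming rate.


residual = 14.695·(0.01821 + 0.09011·e^(−0.04·T));  sugar = (target − residual)·4.0·V
residual = 14.695·(0.01821 + 0.09011·e^(−0.04·18.1)) = 0.9096
sugar = (3.0 − 0.9096)·4.0·16.0

133.7879 g


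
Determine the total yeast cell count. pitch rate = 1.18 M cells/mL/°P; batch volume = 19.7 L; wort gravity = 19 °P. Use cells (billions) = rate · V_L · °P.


cells = 1.18 · 19.7 · 19

441.6740 billion cells


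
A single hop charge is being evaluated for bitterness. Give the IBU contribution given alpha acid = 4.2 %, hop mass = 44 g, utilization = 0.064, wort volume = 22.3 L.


IBU = (α/100)·mass·U·1000 / V
IBU = (4.2/100)·44·0.064·1000 / 22.3

5.3037 IBU


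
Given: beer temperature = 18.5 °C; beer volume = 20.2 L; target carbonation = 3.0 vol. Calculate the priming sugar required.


residual = 14.695·(0.01821 + 0.09011·e^(−0.04·T));  sugar = (target − residual)·4.0·V
residual = 14.695·(0.01821 + 0.09011·e^(−0.04·18.5)) = 0.8994
sugar = (3.0 − 0.8994)·4.0·20.2

169.7306 g


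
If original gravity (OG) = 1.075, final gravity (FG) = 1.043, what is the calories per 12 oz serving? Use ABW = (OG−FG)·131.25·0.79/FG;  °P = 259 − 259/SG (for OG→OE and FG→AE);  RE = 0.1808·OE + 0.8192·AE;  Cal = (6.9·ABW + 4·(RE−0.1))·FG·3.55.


ABW = (1.075 − 1.043)·131.25·0.79/1.043 = 3.1812
OE = 259 − 259/1.075 = 18.0698 °P
AE = 259 − 259/1.043 = 10.6779 °P
RE = 0.1808·18.0698 + 0.8192·10.6779 = 12.0143 °P
Cal = (6.9·3.1812 + 4·(12.0143−0.1))·1.043·3.55

257.7325 kcal


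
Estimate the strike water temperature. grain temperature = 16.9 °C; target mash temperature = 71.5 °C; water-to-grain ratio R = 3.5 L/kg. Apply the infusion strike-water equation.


T_strike = (0.41/R)·(T_mash − T_grain) + T_mash
T_strike = (0.41/3.5)·(71.5 − 16.9) + 71.5

77.8960 °C


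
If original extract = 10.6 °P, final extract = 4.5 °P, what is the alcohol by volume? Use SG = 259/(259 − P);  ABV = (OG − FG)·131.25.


OG = 259/(259 − 10.6) = 1.0427
FG = 259/(259 − 4.5) = 1.0177
ABV = (1.0427 − 1.0177)·131.25

3.2801 % ABV


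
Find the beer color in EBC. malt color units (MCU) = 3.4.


SRM = 1.4922·MCU^0.6859;  EBC = SRM·1.97
SRM = 1.4922·3.4^0.6859 = 3.4544
EBC = 3.4544·1.97

6.8051 EBC


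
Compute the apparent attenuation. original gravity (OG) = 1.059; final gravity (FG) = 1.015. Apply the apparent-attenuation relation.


AA = (OG − FG)/(OG − 1) · 100
AA = (1.059 − 1.015)/(1.059 − 1) · 100

74.5763 %


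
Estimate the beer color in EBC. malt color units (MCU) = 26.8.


SRM = 1.4922·MCU^0.6859;  EBC = SRM·1.97
SRM = 1.4922·26.8^0.6859 = 14.2359
EBC = 14.2359·1.97

28.0447 EBC


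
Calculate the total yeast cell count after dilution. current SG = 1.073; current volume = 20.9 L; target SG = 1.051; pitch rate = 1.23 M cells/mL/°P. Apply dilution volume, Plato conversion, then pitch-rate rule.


V_w = V·((SG_c−1)/(SG_t−1)−1);  °P = 259 − 259/SG_t;  cells = rate·(V+V_w)·°P
V_w = 20.9·((1.073−1)/(1.051−1)−1) = 9.0157
V_final = 20.9 + 9.0157 = 29.9157
°P = 259 − 259/1.051 = 12.5680
cells = 1.23·29.9157·12.5680

462.4569 billion cells


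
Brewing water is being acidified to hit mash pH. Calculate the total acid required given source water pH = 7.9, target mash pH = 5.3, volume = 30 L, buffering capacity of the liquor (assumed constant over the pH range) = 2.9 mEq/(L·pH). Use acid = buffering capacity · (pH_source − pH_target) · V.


acid = 2.9 · (7.9 − 5.3) · 30

226.2000 mEq


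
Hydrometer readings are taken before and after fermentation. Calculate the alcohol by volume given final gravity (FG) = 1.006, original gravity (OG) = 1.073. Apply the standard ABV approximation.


ABV = (OG − FG) · 131.25
ABV = (1.073 − 1.006) · 131.25

8.7937 % ABV


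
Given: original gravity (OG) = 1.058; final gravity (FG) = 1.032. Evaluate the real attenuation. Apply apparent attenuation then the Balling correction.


AA = (OG−FG)/(OG−1)·100;  RA = AA·0.8192
AA = (1.058 − 1.032)/(1.058 − 1)·100 = 44.8276
RA = 44.8276·0.8192

36.7228 %


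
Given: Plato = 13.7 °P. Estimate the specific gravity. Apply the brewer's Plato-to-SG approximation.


SG = 259/(259 − P)
SG = 259/(259 − 13.7)

1.0558


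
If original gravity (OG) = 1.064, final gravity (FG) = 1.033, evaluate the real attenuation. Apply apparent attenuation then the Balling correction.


AA = (OG−FG)/(OG−1)·100;  RA = AA·0.8192
AA = (1.064 − 1.033)/(1.064 − 1)·100 = 48.4375
RA = 48.4375·0.8192

39.6800 %


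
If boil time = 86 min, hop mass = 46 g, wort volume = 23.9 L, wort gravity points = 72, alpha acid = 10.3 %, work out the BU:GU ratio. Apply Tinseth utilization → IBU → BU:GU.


U = 1.65·0.000125^(GP/1000)·(1−e^(−0.04t))/4.15;  IBU = (α/100)·m·U·1000/V;  BU:GU = IBU/GP
U = 1.65·0.000125^(72/1000)·(1−e^(−0.04·86))/4.15 = 0.2015
IBU = (10.3/100)·46·0.2015·1000/23.9 = 39.9445
BU:GU = 39.9445/72

0.5548


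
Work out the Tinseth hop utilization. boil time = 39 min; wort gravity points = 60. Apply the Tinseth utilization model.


U = 1.65·0.000125^(GP/1000) · (1 − e^(−0.04·t))/4.15
bigness = 1.65·0.000125^(60/1000) = 0.9623
boil_factor = (1 − e^(−0.04·39))/4.15 = 0.1903
U = 0.9623 · 0.1903

0.1831


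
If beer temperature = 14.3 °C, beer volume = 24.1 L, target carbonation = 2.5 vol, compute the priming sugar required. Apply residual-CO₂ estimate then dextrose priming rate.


residual = 14.695·(0.01821 + 0.09011·e^(−0.04·T));  sugar = (target − residual)·4.0·V
residual = 14.695·(0.01821 + 0.09011·e^(−0.04·14.3)) = 1.0149
sugar = (2.5 − 1.0149)·4.0·24.1

143.1589 g


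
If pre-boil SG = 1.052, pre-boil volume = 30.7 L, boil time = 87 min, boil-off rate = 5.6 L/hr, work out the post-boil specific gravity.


V_post = V_pre − rate·(t/60);  SG_post = 1 + (SG_pre−1)·V_pre/V_post
V_post = 30.7 − 5.6·(87/60) = 22.5800
SG_post = 1 + (1.052 − 1)·30.7/22.5800

1.0707


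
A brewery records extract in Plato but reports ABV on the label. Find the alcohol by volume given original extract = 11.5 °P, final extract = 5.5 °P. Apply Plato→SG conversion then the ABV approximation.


SG = 259/(259 − P);  ABV = (OG − FG)·131.25
OG = 259/(259 − 11.5) = 1.0465
FG = 259/(259 − 5.5) = 1.0217
ABV = (1.0465 − 1.0217)·131.25

3.2509 % ABV


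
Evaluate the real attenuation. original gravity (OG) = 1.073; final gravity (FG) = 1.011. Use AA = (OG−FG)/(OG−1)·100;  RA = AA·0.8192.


AA = (1.073 − 1.011)/(1.073 − 1)·100 = 84.9315
RA = 84.9315·0.8192

69.5759 %


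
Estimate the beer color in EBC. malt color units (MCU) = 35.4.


SRM = 1.4922·MCU^0.6859;  EBC = SRM·1.97
SRM = 1.4922·35.4^0.6859 = 17.2301
EBC = 17.2301·1.97

33.9433 EBC


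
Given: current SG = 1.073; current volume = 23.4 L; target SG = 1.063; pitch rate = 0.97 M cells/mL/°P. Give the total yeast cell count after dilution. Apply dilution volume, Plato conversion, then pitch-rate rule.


V_w = V·((SG_c−1)/(SG_t−1)−1);  °P = 259 − 259/SG_t;  cells = rate·(V+V_w)·°P
V_w = 23.4·((1.073−1)/(1.063−1)−1) = 3.7143
V_final = 23.4 + 3.7143 = 27.1143
°P = 259 − 259/1.063 = 15.3500
cells = 0.97·27.1143·15.3500

403.7169 billion cells


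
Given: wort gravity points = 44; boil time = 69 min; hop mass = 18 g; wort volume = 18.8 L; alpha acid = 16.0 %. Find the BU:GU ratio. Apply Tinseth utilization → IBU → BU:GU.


U = 1.65·0.000125^(GP/1000)·(1−e^(−0.04t))/4.15;  IBU = (α/100)·m·U·1000/V;  BU:GU = IBU/GP
U = 1.65·0.000125^(44/1000)·(1−e^(−0.04·69))/4.15 = 0.2508
IBU = (16.0/100)·18·0.2508·1000/18.8 = 38.4184
BU:GU = 38.4184/44

0.8731


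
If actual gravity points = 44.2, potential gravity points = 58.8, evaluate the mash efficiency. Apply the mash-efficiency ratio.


efficiency = actual / potential × 100
efficiency = 44.2 / 58.8 × 100

75.1701 %


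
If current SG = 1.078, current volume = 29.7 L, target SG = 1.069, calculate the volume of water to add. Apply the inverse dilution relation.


V_water = V·((SG_curr − 1)/(SG_target − 1) − 1)
V_water = 29.7·((1.078 − 1)/(1.069 − 1) − 1)

3.8739 L


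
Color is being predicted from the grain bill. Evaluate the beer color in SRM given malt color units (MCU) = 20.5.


SRM = 1.4922 · MCU^0.6859
SRM = 1.4922 · 20.5^0.6859

11.8457 SRM


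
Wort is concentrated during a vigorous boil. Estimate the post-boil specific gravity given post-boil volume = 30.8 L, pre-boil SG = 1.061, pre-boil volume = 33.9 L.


SG_post = 1 + (SG_pre − 1)·V_pre/V_post
pts_pre = (1.061 − 1)·1000 = 61.0000
pts_post = 61.0000·33.9/30.8 = 67.1396
SG_post = 1 + 67.1396/1000

1.0671


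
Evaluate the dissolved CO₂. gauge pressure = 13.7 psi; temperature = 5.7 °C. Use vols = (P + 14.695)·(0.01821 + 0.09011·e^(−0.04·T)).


vols = (13.7 + 14.695)·(0.01821 + 0.09011·e^(−0.04·5.7))

2.5541 volumes


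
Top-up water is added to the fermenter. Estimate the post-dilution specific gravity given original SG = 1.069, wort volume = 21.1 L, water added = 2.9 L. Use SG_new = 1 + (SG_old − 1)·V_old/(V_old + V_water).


pts = (1.069 − 1)·1000·21.1/(21.1 + 2.9) = 60.6625
SG_new = 1 + 60.6625/1000

1.0607


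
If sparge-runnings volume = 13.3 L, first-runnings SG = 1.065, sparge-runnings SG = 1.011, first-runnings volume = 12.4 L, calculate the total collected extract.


total = Σ (SG_i − 1)·1000·V_i
first = (1.065 − 1)·1000·12.4 = 806.0000
sparge = (1.011 − 1)·1000·13.3 = 146.3000
total = 806.0000 + 146.3000

952.3000 gravity·L


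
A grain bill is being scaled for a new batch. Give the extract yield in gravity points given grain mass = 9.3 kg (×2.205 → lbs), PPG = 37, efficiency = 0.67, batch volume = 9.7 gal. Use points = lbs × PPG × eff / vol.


lbs = 9.3 × 2.205 = 20.5065
points = 20.5065 × 37 × 0.67 / 9.7

52.4078 points


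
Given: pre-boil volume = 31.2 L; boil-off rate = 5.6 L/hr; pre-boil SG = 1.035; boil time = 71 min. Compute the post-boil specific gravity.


V_post = V_pre − rate·(t/60);  SG_post = 1 + (SG_pre−1)·V_pre/V_post
V_post = 31.2 − 5.6·(71/60) = 24.5733
SG_post = 1 + (1.035 − 1)·31.2/24.5733

1.0444


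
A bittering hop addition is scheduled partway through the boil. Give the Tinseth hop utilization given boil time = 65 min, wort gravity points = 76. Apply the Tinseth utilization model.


U = 1.65·0.000125^(GP/1000) · (1 − e^(−0.04·t))/4.15
bigness = 1.65·0.000125^(76/1000) = 0.8334
boil_factor = (1 − e^(−0.04·65))/4.15 = 0.2231
U = 0.8334 · 0.2231

0.1859


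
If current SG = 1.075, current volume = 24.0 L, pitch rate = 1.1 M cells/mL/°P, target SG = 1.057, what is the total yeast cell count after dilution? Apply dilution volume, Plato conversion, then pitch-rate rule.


V_w = V·((SG_c−1)/(SG_t−1)−1);  °P = 259 − 259/SG_t;  cells = rate·(V+V_w)·°P
V_w = 24.0·((1.075−1)/(1.057−1)−1) = 7.5789
V_final = 24.0 + 7.5789 = 31.5789
°P = 259 − 259/1.057 = 13.9669
cells = 1.1·31.5789·13.9669

485.1656 billion cells


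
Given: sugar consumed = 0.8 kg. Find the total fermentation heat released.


Q = m_sugar · 590 kJ/kg
Q = 0.8 · 590

472.0000 kJ


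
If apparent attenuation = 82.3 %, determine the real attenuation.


RA = AA · 0.8192
RA = 82.3 · 0.8192

67.4202 %


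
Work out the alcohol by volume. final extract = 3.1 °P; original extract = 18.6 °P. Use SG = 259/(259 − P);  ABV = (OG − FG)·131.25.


OG = 259/(259 − 18.6) = 1.0774
FG = 259/(259 − 3.1) = 1.0121
ABV = (1.0774 − 1.0121)·131.25

8.5650 % ABV


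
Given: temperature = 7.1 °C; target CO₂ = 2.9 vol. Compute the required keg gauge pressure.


psi = vols/(0.01821 + 0.09011·e^(−0.04·T)) − 14.695
psi = 2.9/(0.01821 + 0.09011·e^(−0.04·7.1)) − 14.695

19.0095 psi


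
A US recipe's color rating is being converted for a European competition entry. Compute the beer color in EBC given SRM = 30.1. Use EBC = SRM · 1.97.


EBC = 30.1 · 1.97

59.2970 EBC


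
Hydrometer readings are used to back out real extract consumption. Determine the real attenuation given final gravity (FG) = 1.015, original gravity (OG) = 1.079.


AA = (OG−FG)/(OG−1)·100;  RA = AA·0.8192
AA = (1.079 − 1.015)/(1.079 − 1)·100 = 81.0127
RA = 81.0127·0.8192

66.3656 %


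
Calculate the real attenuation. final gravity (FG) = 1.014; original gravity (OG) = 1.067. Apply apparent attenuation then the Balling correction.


AA = (OG−FG)/(OG−1)·100;  RA = AA·0.8192
AA = (1.067 − 1.014)/(1.067 − 1)·100 = 79.1045
RA = 79.1045·0.8192

64.8024 %


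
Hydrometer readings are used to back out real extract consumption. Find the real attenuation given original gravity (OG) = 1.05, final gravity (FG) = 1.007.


AA = (OG−FG)/(OG−1)·100;  RA = AA·0.8192
AA = (1.05 − 1.007)/(1.05 − 1)·100 = 86.0000
RA = 86.0000·0.8192

70.4512 %


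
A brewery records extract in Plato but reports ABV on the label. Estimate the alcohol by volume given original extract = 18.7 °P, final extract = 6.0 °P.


SG = 259/(259 − P);  ABV = (OG − FG)·131.25
OG = 259/(259 − 18.7) = 1.0778
FG = 259/(259 − 6.0) = 1.0237
ABV = (1.0778 − 1.0237)·131.25

7.1011 % ABV


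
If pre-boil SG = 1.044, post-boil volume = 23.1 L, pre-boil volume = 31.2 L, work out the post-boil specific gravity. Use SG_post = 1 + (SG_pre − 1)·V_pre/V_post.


pts_pre = (1.044 − 1)·1000 = 44.0000
pts_post = 44.0000·31.2/23.1 = 59.4286
SG_post = 1 + 59.4286/1000

1.0594


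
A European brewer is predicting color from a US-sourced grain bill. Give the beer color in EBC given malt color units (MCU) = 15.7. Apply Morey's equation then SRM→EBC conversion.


SRM = 1.4922·MCU^0.6859;  EBC = SRM·1.97
SRM = 1.4922·15.7^0.6859 = 9.8649
EBC = 9.8649·1.97

19.4339 EBC


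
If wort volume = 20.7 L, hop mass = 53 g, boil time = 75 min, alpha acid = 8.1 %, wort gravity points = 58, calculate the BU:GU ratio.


U = 1.65·0.000125^(GP/1000)·(1−e^(−0.04t))/4.15;  IBU = (α/100)·m·U·1000/V;  BU:GU = IBU/GP
U = 1.65·0.000125^(58/1000)·(1−e^(−0.04·75))/4.15 = 0.2243
IBU = (8.1/100)·53·0.2243·1000/20.7 = 46.5230
BU:GU = 46.5230/58

0.8021


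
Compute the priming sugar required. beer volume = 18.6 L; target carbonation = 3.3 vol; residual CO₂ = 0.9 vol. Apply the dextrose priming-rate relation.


sugar = (target − residual)·4.0·V
sugar = (3.3 − 0.9)·4.0·18.6

178.5600 g


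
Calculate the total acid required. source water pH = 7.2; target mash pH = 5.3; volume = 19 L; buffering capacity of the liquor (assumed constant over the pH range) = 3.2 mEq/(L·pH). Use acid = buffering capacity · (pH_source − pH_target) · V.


acid = 3.2 · (7.2 − 5.3) · 19

115.5200 mEq


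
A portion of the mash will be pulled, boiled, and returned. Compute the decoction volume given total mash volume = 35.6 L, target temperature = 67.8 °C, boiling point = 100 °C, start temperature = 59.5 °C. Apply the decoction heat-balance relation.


V_dec = V_total·(T_target − T_start)/(T_boil − T_start)
V_dec = 35.6·(67.8 − 59.5)/(100 − 59.5)

7.2958 L


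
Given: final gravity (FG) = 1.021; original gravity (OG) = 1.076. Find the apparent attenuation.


AA = (OG − FG)/(OG − 1) · 100
AA = (1.076 − 1.021)/(1.076 − 1) · 100

72.3684 %
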